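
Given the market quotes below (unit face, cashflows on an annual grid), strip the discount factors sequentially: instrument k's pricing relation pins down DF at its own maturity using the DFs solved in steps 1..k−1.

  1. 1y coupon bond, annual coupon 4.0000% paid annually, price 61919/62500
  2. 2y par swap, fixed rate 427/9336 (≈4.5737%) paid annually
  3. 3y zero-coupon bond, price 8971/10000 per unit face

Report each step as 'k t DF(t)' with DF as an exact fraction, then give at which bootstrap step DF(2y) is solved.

1 1 4763/5000
2 2 4573/5000
3 3 8971/10000
DF(2y) is solved at step 2

step 1 [1y] bond c/1=1/25: DF=(61919/62500 − 1/25·(0))/(1+1/25) = 4763/5000 ≈ 0.952600
step 2 [2y] swap r/1=427/9336: DF=(1 − 427/9336·(0.952600))/(1+427/9336) = 4573/5000 ≈ 0.914600
step 3 [3y] zero: DF = P = 8971/10000 ≈ 0.897100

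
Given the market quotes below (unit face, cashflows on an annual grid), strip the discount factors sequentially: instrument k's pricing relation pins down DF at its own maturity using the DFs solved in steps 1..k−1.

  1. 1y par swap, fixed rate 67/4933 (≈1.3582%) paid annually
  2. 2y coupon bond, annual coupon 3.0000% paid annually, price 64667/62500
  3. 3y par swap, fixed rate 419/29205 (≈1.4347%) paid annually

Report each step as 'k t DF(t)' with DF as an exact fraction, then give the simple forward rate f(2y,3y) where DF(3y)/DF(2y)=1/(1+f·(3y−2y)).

1 1 4933/5000
2 2 4879/5000
3 3 9581/10000
f(2y,3y) = ((4879/5000)/(9581/10000) − 1)/(1) = 177/9581 ≈ 1.8474%

step 1 [1y] swap r/1=67/4933: DF=(1 − 67/4933·(0))/(1+67/4933) = 4933/5000 ≈ 0.986600
step 2 [2y] bond c/1=3/100: DF=(64667/62500 − 3/100·(0.986600))/(1+3/100) = 4879/5000 ≈ 0.975800
step 3 [3y] swap r/1=419/29205: DF=(1 − 419/29205·(0.986600+0.975800))/(1+419/29205) = 9581/10000 ≈ 0.958100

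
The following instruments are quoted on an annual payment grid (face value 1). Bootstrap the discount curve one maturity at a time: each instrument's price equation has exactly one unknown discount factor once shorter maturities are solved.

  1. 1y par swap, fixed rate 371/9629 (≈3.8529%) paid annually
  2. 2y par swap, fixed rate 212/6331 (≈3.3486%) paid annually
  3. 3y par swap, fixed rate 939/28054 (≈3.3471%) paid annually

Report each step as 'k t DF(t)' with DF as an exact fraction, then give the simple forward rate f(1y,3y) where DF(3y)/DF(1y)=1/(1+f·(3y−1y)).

1 1 9629/10000
2 2 2341/2500
3 3 9061/10000
f(1y,3y) = ((9629/10000)/(9061/10000) − 1)/(2) = 284/9061 ≈ 3.1343%

step 1 [1y] swap r/1=371/9629: DF=(1 − 371/9629·(0))/(1+371/9629) = 9629/10000 ≈ 0.962900
step 2 [2y] swap r/1=212/6331: DF=(1 − 212/6331·(0.962900))/(1+212/6331) = 2341/2500 ≈ 0.936400
step 3 [3y] swap r/1=939/28054: DF=(1 − 939/28054·(0.962900+0.936400))/(1+939/28054) = 9061/10000 ≈ 0.906100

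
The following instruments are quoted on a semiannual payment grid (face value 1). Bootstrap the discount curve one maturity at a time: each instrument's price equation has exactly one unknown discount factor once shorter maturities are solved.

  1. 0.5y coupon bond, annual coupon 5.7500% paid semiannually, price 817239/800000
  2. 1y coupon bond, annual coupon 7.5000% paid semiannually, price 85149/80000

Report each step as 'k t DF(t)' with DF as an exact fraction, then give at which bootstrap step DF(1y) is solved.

step 1 [0.5y] bond c/2=23/800: DF=(817239/800000 − 23/800·(0))/(1+23/800) = 993/1000 ≈ 0.993000
step 2 [1y] bond c/2=3/80: DF=(85149/80000 − 3/80·(0.993000))/(1+3/80) = 99/100 ≈ 0.990000

1 1/2 993/1000
2 1 99/100
DF(1y) is solved at step 2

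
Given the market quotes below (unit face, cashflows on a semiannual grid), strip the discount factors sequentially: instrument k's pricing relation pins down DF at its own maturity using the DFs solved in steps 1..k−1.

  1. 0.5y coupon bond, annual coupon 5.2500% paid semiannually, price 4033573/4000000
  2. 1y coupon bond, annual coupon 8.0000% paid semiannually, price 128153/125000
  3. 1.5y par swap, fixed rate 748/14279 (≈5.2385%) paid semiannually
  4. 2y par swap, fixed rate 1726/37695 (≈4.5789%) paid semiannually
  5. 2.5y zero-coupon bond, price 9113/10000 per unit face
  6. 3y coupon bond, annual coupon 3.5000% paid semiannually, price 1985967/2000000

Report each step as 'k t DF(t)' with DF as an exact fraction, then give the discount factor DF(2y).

1 1/2 4913/5000
2 1 237/250
3 3/2 2313/2500
4 2 9137/10000
5 5/2 9113/10000
6 3 4477/5000
DF(2y) = 9137/10000 ≈ 0.913700

step 1 [0.5y] bond c/2=21/800: DF=(4033573/4000000 − 21/800·(0))/(1+21/800) = 4913/5000 ≈ 0.982600
step 2 [1y] bond c/2=1/25: DF=(128153/125000 − 1/25·(0.982600))/(1+1/25) = 237/250 ≈ 0.948000
step 3 [1.5y] swap r/2=374/14279: DF=(1 − 374/14279·(0.982600+0.948000))/(1+374/14279) = 2313/2500 ≈ 0.925200
step 4 [2y] swap r/2=863/37695: DF=(1 − 863/37695·(0.982600+0.948000+0.925200))/(1+863/37695) = 9137/10000 ≈ 0.913700
step 5 [2.5y] zero: DF = P = 9113/10000 ≈ 0.911300
step 6 [3y] bond c/2=7/400: DF=(1985967/2000000 − 7/400·(0.982600+0.948000+0.925200+0.913700+0.911300))/(1+7/400) = 4477/5000 ≈ 0.895400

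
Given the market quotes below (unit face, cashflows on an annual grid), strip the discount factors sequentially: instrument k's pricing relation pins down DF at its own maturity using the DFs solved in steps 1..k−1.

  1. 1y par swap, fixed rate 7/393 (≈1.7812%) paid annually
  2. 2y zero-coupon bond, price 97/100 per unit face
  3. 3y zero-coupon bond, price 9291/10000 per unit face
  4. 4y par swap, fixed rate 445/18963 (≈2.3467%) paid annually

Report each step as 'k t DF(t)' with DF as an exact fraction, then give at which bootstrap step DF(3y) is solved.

1 1 393/400
2 2 97/100
3 3 9291/10000
4 4 911/1000
DF(3y) is solved at step 3

step 1 [1y] swap r/1=7/393: DF=(1 − 7/393·(0))/(1+7/393) = 393/400 ≈ 0.982500
step 2 [2y] zero: DF = P = 97/100 ≈ 0.970000
step 3 [3y] zero: DF = P = 9291/10000 ≈ 0.929100
step 4 [4y] swap r/1=445/18963: DF=(1 − 445/18963·(0.982500+0.970000+0.929100))/(1+445/18963) = 911/1000 ≈ 0.911000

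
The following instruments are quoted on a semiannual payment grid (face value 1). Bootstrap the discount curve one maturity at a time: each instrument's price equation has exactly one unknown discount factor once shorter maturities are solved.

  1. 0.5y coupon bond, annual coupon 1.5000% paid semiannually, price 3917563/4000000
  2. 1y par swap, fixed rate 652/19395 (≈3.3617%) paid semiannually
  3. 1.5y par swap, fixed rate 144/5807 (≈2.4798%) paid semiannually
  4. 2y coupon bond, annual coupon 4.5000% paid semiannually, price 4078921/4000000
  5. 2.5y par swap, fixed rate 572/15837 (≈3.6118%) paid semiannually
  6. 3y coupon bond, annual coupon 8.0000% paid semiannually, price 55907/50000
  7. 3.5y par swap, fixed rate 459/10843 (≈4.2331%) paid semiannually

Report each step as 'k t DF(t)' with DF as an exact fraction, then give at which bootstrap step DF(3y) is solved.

step 1 [0.5y] bond c/2=3/400: DF=(3917563/4000000 − 3/400·(0))/(1+3/400) = 9721/10000 ≈ 0.972100
step 2 [1y] swap r/2=326/19395: DF=(1 − 326/19395·(0.972100))/(1+326/19395) = 4837/5000 ≈ 0.967400
step 3 [1.5y] swap r/2=72/5807: DF=(1 − 72/5807·(0.972100+0.967400))/(1+72/5807) = 241/250 ≈ 0.964000
step 4 [2y] bond c/2=9/400: DF=(4078921/4000000 − 9/400·(0.972100+0.967400+0.964000))/(1+9/400) = 4667/5000 ≈ 0.933400
step 5 [2.5y] swap r/2=286/15837: DF=(1 − 286/15837·(0.972100+0.967400+0.964000+0.933400))/(1+286/15837) = 4571/5000 ≈ 0.914200
step 6 [3y] bond c/2=1/25: DF=(55907/50000 − 1/25·(0.972100+0.967400+0.964000+0.933400+0.914200))/(1+1/25) = 2231/2500 ≈ 0.892400
step 7 [3.5y] swap r/2=459/21686: DF=(1 − 459/21686·(0.972100+0.967400+0.964000+0.933400+0.914200+0.892400))/(1+459/21686) = 8623/10000 ≈ 0.862300

1 1/2 9721/10000
2 1 4837/5000
3 3/2 241/250
4 2 4667/5000
5 5/2 4571/5000
6 3 2231/2500
7 7/2 8623/10000
DF(3y) is solved at step 6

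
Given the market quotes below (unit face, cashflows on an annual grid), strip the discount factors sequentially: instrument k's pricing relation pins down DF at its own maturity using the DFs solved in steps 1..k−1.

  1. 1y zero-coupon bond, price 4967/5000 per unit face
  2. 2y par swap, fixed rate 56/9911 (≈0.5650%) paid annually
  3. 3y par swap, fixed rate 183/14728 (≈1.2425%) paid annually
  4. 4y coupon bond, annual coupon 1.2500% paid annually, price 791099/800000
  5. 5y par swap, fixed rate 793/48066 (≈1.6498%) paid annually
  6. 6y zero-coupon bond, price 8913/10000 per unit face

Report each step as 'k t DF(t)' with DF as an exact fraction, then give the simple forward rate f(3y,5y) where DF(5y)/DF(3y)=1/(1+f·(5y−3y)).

step 1 [1y] zero: DF = P = 4967/5000 ≈ 0.993400
step 2 [2y] swap r/1=56/9911: DF=(1 − 56/9911·(0.993400))/(1+56/9911) = 618/625 ≈ 0.988800
step 3 [3y] swap r/1=183/14728: DF=(1 − 183/14728·(0.993400+0.988800))/(1+183/14728) = 4817/5000 ≈ 0.963400
step 4 [4y] bond c/1=1/80: DF=(791099/800000 − 1/80·(0.993400+0.988800+0.963400))/(1+1/80) = 9403/10000 ≈ 0.940300
step 5 [5y] swap r/1=793/48066: DF=(1 − 793/48066·(0.993400+0.988800+0.963400+0.940300))/(1+793/48066) = 9207/10000 ≈ 0.920700
step 6 [6y] zero: DF = P = 8913/10000 ≈ 0.891300

1 1 4967/5000
2 2 618/625
3 3 4817/5000
4 4 9403/10000
5 5 9207/10000
6 6 8913/10000
f(3y,5y) = ((4817/5000)/(9207/10000) − 1)/(2) = 427/18414 ≈ 2.3189%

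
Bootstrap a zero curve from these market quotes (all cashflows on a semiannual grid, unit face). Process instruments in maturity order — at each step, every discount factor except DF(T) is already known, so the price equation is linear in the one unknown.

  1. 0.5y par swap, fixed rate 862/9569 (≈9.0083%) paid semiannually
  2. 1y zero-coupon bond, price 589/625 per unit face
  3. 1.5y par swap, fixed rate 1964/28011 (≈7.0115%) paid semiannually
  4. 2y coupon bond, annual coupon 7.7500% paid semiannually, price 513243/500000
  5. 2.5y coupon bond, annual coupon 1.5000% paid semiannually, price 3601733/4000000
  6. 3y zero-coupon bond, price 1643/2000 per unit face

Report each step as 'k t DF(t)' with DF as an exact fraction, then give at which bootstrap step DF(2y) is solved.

1 1/2 9569/10000
2 1 589/625
3 3/2 4509/5000
4 2 8837/10000
5 5/2 8663/10000
6 3 1643/2000
DF(2y) is solved at step 4

step 1 [0.5y] swap r/2=431/9569: DF=(1 − 431/9569·(0))/(1+431/9569) = 9569/10000 ≈ 0.956900
step 2 [1y] zero: DF = P = 589/625 ≈ 0.942400
step 3 [1.5y] swap r/2=982/28011: DF=(1 − 982/28011·(0.956900+0.942400))/(1+982/28011) = 4509/5000 ≈ 0.901800
step 4 [2y] bond c/2=31/800: DF=(513243/500000 − 31/800·(0.956900+0.942400+0.901800))/(1+31/800) = 8837/10000 ≈ 0.883700
step 5 [2.5y] bond c/2=3/400: DF=(3601733/4000000 − 3/400·(0.956900+0.942400+0.901800+0.883700))/(1+3/400) = 8663/10000 ≈ 0.866300
step 6 [3y] zero: DF = P = 1643/2000 ≈ 0.821500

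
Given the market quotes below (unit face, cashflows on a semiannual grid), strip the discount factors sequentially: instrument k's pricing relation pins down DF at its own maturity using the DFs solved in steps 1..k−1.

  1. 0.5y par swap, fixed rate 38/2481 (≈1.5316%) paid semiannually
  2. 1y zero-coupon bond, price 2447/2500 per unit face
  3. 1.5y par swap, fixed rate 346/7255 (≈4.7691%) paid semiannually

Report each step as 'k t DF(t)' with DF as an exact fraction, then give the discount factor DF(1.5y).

step 1 [0.5y] swap r/2=19/2481: DF=(1 − 19/2481·(0))/(1+19/2481) = 2481/2500 ≈ 0.992400
step 2 [1y] zero: DF = P = 2447/2500 ≈ 0.978800
step 3 [1.5y] swap r/2=173/7255: DF=(1 − 173/7255·(0.992400+0.978800))/(1+173/7255) = 2327/2500 ≈ 0.930800

1 1/2 2481/2500
2 1 2447/2500
3 3/2 2327/2500
DF(1.5y) = 2327/2500 ≈ 0.930800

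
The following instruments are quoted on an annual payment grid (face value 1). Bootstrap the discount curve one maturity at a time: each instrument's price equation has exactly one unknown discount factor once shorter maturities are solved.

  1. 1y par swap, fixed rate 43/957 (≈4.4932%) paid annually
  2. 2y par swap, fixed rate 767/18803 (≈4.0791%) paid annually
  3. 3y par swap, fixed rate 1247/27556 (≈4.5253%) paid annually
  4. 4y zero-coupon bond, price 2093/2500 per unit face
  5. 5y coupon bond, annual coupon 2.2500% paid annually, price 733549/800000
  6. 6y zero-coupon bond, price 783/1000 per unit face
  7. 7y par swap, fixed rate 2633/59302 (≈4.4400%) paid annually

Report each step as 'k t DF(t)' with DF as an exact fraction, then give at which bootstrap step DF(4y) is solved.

step 1 [1y] swap r/1=43/957: DF=(1 − 43/957·(0))/(1+43/957) = 957/1000 ≈ 0.957000
step 2 [2y] swap r/1=767/18803: DF=(1 − 767/18803·(0.957000))/(1+767/18803) = 9233/10000 ≈ 0.923300
step 3 [3y] swap r/1=1247/27556: DF=(1 − 1247/27556·(0.957000+0.923300))/(1+1247/27556) = 8753/10000 ≈ 0.875300
step 4 [4y] zero: DF = P = 2093/2500 ≈ 0.837200
step 5 [5y] bond c/1=9/400: DF=(733549/800000 − 9/400·(0.957000+0.923300+0.875300+0.837200))/(1+9/400) = 8177/10000 ≈ 0.817700
step 6 [6y] zero: DF = P = 783/1000 ≈ 0.783000
step 7 [7y] swap r/1=2633/59302: DF=(1 − 2633/59302·(0.957000+0.923300+0.875300+0.837200+0.817700+0.783000))/(1+2633/59302) = 7367/10000 ≈ 0.736700

1 1 957/1000
2 2 9233/10000
3 3 8753/10000
4 4 2093/2500
5 5 8177/10000
6 6 783/1000
7 7 7367/10000
DF(4y) is solved at step 4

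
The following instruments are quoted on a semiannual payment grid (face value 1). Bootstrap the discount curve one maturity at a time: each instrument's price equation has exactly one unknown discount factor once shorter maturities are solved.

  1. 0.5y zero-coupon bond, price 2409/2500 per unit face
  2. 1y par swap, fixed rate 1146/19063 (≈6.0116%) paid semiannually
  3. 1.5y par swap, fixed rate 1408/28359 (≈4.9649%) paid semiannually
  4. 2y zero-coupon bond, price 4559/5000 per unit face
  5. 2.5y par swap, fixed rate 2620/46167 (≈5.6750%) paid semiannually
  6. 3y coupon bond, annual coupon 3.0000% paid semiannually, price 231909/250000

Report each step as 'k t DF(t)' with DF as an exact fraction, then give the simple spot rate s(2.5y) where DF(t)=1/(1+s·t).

step 1 [0.5y] zero: DF = P = 2409/2500 ≈ 0.963600
step 2 [1y] swap r/2=573/19063: DF=(1 − 573/19063·(0.963600))/(1+573/19063) = 9427/10000 ≈ 0.942700
step 3 [1.5y] swap r/2=704/28359: DF=(1 − 704/28359·(0.963600+0.942700))/(1+704/28359) = 581/625 ≈ 0.929600
step 4 [2y] zero: DF = P = 4559/5000 ≈ 0.911800
step 5 [2.5y] swap r/2=1310/46167: DF=(1 − 1310/46167·(0.963600+0.942700+0.929600+0.911800))/(1+1310/46167) = 869/1000 ≈ 0.869000
step 6 [3y] bond c/2=3/200: DF=(231909/250000 − 3/200·(0.963600+0.942700+0.929600+0.911800+0.869000))/(1+3/200) = 8457/10000 ≈ 0.845700

1 1/2 2409/2500
2 1 9427/10000
3 3/2 581/625
4 2 4559/5000
5 5/2 869/1000
6 3 8457/10000
s(2.5y) = (1/(869/1000) − 1)/(5/2) = 262/4345 ≈ 6.0299%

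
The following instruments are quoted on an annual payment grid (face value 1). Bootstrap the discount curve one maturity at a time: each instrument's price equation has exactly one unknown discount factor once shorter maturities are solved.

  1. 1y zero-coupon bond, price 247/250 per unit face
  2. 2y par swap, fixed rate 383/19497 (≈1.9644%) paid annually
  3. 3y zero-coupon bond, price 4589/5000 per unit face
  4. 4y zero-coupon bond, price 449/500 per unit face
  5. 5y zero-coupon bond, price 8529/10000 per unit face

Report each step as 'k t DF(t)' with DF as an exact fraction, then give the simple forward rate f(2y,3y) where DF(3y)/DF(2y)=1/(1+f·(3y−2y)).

step 1 [1y] zero: DF = P = 247/250 ≈ 0.988000
step 2 [2y] swap r/1=383/19497: DF=(1 − 383/19497·(0.988000))/(1+383/19497) = 9617/10000 ≈ 0.961700
step 3 [3y] zero: DF = P = 4589/5000 ≈ 0.917800
step 4 [4y] zero: DF = P = 449/500 ≈ 0.898000
step 5 [5y] zero: DF = P = 8529/10000 ≈ 0.852900

1 1 247/250
2 2 9617/10000
3 3 4589/5000
4 4 449/500
5 5 8529/10000
f(2y,3y) = ((9617/10000)/(4589/5000) − 1)/(1) = 439/9178 ≈ 4.7832%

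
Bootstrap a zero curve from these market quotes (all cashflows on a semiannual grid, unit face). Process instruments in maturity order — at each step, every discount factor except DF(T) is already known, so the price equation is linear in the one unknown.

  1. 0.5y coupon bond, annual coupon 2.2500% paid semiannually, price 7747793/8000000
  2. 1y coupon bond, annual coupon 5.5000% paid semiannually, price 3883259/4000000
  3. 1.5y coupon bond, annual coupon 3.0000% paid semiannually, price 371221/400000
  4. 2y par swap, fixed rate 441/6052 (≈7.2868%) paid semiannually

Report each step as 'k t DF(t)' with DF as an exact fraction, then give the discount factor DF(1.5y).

step 1 [0.5y] bond c/2=9/800: DF=(7747793/8000000 − 9/800·(0))/(1+9/800) = 9577/10000 ≈ 0.957700
step 2 [1y] bond c/2=11/400: DF=(3883259/4000000 − 11/400·(0.957700))/(1+11/400) = 1149/1250 ≈ 0.919200
step 3 [1.5y] bond c/2=3/200: DF=(371221/400000 − 3/200·(0.957700+0.919200))/(1+3/200) = 4433/5000 ≈ 0.886600
step 4 [2y] swap r/2=441/12104: DF=(1 − 441/12104·(0.957700+0.919200+0.886600))/(1+441/12104) = 8677/10000 ≈ 0.867700

1 1/2 9577/10000
2 1 1149/1250
3 3/2 4433/5000
4 2 8677/10000
DF(1.5y) = 4433/5000 ≈ 0.886600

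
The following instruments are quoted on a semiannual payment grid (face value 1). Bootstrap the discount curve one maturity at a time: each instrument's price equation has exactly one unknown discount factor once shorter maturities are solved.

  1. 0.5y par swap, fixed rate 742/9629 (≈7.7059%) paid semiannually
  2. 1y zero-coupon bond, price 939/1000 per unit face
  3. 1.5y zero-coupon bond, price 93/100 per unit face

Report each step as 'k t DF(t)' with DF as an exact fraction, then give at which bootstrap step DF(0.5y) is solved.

step 1 [0.5y] swap r/2=371/9629: DF=(1 − 371/9629·(0))/(1+371/9629) = 9629/10000 ≈ 0.962900
step 2 [1y] zero: DF = P = 939/1000 ≈ 0.939000
step 3 [1.5y] zero: DF = P = 93/100 ≈ 0.930000

1 1/2 9629/10000
2 1 939/1000
3 3/2 93/100
DF(0.5y) is solved at step 1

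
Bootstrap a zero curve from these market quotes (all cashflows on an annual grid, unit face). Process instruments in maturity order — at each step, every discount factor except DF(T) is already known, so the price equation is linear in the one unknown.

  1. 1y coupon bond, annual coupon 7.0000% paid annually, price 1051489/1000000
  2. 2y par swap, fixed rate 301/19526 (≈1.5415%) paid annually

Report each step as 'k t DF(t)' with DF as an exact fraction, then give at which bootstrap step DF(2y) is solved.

step 1 [1y] bond c/1=7/100: DF=(1051489/1000000 − 7/100·(0))/(1+7/100) = 9827/10000 ≈ 0.982700
step 2 [2y] swap r/1=301/19526: DF=(1 − 301/19526·(0.982700))/(1+301/19526) = 9699/10000 ≈ 0.969900

1 1 9827/10000
2 2 9699/10000
DF(2y) is solved at step 2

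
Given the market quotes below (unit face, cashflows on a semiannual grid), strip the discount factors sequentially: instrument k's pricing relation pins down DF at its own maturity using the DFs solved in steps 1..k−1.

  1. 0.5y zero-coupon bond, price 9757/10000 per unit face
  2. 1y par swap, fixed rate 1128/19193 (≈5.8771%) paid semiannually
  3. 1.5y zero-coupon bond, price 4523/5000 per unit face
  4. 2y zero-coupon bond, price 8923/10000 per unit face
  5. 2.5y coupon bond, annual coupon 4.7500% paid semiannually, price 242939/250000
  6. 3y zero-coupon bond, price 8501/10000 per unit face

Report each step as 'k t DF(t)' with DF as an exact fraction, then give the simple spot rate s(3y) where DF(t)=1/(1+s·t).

1 1/2 9757/10000
2 1 2359/2500
3 3/2 4523/5000
4 2 8923/10000
5 5/2 863/1000
6 3 8501/10000
s(3y) = (1/(8501/10000) − 1)/(3) = 1499/25503 ≈ 5.8777%

step 1 [0.5y] zero: DF = P = 9757/10000 ≈ 0.975700
step 2 [1y] swap r/2=564/19193: DF=(1 − 564/19193·(0.975700))/(1+564/19193) = 2359/2500 ≈ 0.943600
step 3 [1.5y] zero: DF = P = 4523/5000 ≈ 0.904600
step 4 [2y] zero: DF = P = 8923/10000 ≈ 0.892300
step 5 [2.5y] bond c/2=19/800: DF=(242939/250000 − 19/800·(0.975700+0.943600+0.904600+0.892300))/(1+19/800) = 863/1000 ≈ 0.863000
step 6 [3y] zero: DF = P = 8501/10000 ≈ 0.850100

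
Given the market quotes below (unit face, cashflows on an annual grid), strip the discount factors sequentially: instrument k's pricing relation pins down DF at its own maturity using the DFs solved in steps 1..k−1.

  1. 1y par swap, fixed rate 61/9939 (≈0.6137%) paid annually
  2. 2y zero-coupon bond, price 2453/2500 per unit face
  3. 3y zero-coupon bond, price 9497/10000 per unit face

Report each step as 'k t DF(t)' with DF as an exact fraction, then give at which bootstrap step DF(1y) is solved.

1 1 9939/10000
2 2 2453/2500
3 3 9497/10000
DF(1y) is solved at step 1

step 1 [1y] swap r/1=61/9939: DF=(1 − 61/9939·(0))/(1+61/9939) = 9939/10000 ≈ 0.993900
step 2 [2y] zero: DF = P = 2453/2500 ≈ 0.981200
step 3 [3y] zero: DF = P = 9497/10000 ≈ 0.949700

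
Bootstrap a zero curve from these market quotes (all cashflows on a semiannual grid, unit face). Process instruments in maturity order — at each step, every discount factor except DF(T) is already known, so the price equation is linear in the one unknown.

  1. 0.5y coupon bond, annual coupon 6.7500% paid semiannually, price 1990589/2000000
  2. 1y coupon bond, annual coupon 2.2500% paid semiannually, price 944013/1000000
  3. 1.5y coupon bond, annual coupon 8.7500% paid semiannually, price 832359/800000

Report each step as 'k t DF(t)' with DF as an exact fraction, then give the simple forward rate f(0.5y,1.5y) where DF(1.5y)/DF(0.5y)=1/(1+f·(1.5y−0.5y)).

1 1/2 2407/2500
2 1 2307/2500
3 3/2 4589/5000
f(0.5y,1.5y) = ((2407/2500)/(4589/5000) − 1)/(1) = 225/4589 ≈ 4.9030%

step 1 [0.5y] bond c/2=27/800: DF=(1990589/2000000 − 27/800·(0))/(1+27/800) = 2407/2500 ≈ 0.962800
step 2 [1y] bond c/2=9/800: DF=(944013/1000000 − 9/800·(0.962800))/(1+9/800) = 2307/2500 ≈ 0.922800
step 3 [1.5y] bond c/2=7/160: DF=(832359/800000 − 7/160·(0.962800+0.922800))/(1+7/160) = 4589/5000 ≈ 0.917800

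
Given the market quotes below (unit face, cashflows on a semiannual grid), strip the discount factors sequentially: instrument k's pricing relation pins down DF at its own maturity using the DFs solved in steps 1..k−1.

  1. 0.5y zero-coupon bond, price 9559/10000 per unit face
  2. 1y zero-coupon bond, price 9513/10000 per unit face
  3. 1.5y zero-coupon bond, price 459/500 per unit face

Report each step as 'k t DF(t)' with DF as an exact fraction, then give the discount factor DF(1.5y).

1 1/2 9559/10000
2 1 9513/10000
3 3/2 459/500
DF(1.5y) = 459/500 ≈ 0.918000

step 1 [0.5y] zero: DF = P = 9559/10000 ≈ 0.955900
step 2 [1y] zero: DF = P = 9513/10000 ≈ 0.951300
step 3 [1.5y] zero: DF = P = 459/500 ≈ 0.918000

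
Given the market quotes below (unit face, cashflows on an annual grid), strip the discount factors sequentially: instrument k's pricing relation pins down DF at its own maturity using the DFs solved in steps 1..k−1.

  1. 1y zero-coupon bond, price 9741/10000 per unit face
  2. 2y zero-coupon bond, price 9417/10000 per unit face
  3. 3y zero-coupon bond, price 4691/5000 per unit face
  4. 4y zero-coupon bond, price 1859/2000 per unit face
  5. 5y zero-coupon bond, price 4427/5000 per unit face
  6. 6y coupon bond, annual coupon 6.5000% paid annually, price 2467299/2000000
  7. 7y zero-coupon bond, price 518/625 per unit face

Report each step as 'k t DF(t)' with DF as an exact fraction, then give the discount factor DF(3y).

1 1 9741/10000
2 2 9417/10000
3 3 4691/5000
4 4 1859/2000
5 5 4427/5000
6 6 4367/5000
7 7 518/625
DF(3y) = 4691/5000 ≈ 0.938200

step 1 [1y] zero: DF = P = 9741/10000 ≈ 0.974100
step 2 [2y] zero: DF = P = 9417/10000 ≈ 0.941700
step 3 [3y] zero: DF = P = 4691/5000 ≈ 0.938200
step 4 [4y] zero: DF = P = 1859/2000 ≈ 0.929500
step 5 [5y] zero: DF = P = 4427/5000 ≈ 0.885400
step 6 [6y] bond c/1=13/200: DF=(2467299/2000000 − 13/200·(0.974100+0.941700+0.938200+0.929500+0.885400))/(1+13/200) = 4367/5000 ≈ 0.873400
step 7 [7y] zero: DF = P = 518/625 ≈ 0.828800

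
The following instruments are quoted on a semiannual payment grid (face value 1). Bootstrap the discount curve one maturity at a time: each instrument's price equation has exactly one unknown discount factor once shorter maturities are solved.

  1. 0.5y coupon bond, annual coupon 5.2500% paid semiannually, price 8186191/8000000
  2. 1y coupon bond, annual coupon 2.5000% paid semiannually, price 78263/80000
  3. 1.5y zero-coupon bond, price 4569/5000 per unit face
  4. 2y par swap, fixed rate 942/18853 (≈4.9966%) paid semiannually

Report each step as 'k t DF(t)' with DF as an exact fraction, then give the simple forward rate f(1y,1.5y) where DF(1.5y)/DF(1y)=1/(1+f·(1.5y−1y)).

1 1/2 9971/10000
2 1 9539/10000
3 3/2 4569/5000
4 2 4529/5000
f(1y,1.5y) = ((9539/10000)/(4569/5000) − 1)/(1/2) = 401/4569 ≈ 8.7765%

step 1 [0.5y] bond c/2=21/800: DF=(8186191/8000000 − 21/800·(0))/(1+21/800) = 9971/10000 ≈ 0.997100
step 2 [1y] bond c/2=1/80: DF=(78263/80000 − 1/80·(0.997100))/(1+1/80) = 9539/10000 ≈ 0.953900
step 3 [1.5y] zero: DF = P = 4569/5000 ≈ 0.913800
step 4 [2y] swap r/2=471/18853: DF=(1 − 471/18853·(0.997100+0.953900+0.913800))/(1+471/18853) = 4529/5000 ≈ 0.905800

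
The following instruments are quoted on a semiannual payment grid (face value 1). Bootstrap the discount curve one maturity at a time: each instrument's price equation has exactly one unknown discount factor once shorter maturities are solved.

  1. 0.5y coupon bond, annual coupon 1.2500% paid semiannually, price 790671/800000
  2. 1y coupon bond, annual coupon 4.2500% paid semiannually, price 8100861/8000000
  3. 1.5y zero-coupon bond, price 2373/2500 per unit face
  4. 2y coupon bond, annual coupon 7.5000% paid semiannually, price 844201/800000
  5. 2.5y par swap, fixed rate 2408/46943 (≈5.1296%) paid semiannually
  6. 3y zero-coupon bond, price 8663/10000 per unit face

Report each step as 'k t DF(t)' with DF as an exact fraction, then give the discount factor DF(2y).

1 1/2 4911/5000
2 1 9711/10000
3 3/2 2373/2500
4 2 4561/5000
5 5/2 2199/2500
6 3 8663/10000
DF(2y) = 4561/5000 ≈ 0.912200

step 1 [0.5y] bond c/2=1/160: DF=(790671/800000 − 1/160·(0))/(1+1/160) = 4911/5000 ≈ 0.982200
step 2 [1y] bond c/2=17/800: DF=(8100861/8000000 − 17/800·(0.982200))/(1+17/800) = 9711/10000 ≈ 0.971100
step 3 [1.5y] zero: DF = P = 2373/2500 ≈ 0.949200
step 4 [2y] bond c/2=3/80: DF=(844201/800000 − 3/80·(0.982200+0.971100+0.949200))/(1+3/80) = 4561/5000 ≈ 0.912200
step 5 [2.5y] swap r/2=1204/46943: DF=(1 − 1204/46943·(0.982200+0.971100+0.949200+0.912200))/(1+1204/46943) = 2199/2500 ≈ 0.879600
step 6 [3y] zero: DF = P = 8663/10000 ≈ 0.866300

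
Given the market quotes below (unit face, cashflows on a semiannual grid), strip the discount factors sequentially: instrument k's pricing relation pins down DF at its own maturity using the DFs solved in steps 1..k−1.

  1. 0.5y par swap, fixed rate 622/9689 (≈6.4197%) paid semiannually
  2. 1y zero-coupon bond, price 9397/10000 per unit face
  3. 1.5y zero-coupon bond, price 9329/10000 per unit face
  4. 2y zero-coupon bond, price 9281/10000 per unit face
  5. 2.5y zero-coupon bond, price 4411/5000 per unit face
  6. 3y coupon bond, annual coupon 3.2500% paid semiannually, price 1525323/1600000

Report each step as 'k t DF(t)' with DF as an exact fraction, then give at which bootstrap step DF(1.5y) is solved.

step 1 [0.5y] swap r/2=311/9689: DF=(1 − 311/9689·(0))/(1+311/9689) = 9689/10000 ≈ 0.968900
step 2 [1y] zero: DF = P = 9397/10000 ≈ 0.939700
step 3 [1.5y] zero: DF = P = 9329/10000 ≈ 0.932900
step 4 [2y] zero: DF = P = 9281/10000 ≈ 0.928100
step 5 [2.5y] zero: DF = P = 4411/5000 ≈ 0.882200
step 6 [3y] bond c/2=13/800: DF=(1525323/1600000 − 13/800·(0.968900+0.939700+0.932900+0.928100+0.882200))/(1+13/800) = 8637/10000 ≈ 0.863700

1 1/2 9689/10000
2 1 9397/10000
3 3/2 9329/10000
4 2 9281/10000
5 5/2 4411/5000
6 3 8637/10000
DF(1.5y) is solved at step 3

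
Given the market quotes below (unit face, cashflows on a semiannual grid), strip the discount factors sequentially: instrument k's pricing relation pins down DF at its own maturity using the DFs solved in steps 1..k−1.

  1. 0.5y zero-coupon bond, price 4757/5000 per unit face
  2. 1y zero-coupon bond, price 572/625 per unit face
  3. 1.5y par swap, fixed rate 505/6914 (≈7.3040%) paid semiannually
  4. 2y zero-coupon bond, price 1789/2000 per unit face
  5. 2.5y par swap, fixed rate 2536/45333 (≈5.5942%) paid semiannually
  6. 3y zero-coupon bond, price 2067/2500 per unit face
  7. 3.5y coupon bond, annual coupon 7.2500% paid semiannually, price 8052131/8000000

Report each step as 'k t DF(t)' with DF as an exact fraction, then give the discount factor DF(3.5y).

step 1 [0.5y] zero: DF = P = 4757/5000 ≈ 0.951400
step 2 [1y] zero: DF = P = 572/625 ≈ 0.915200
step 3 [1.5y] swap r/2=505/13828: DF=(1 − 505/13828·(0.951400+0.915200))/(1+505/13828) = 899/1000 ≈ 0.899000
step 4 [2y] zero: DF = P = 1789/2000 ≈ 0.894500
step 5 [2.5y] swap r/2=1268/45333: DF=(1 − 1268/45333·(0.951400+0.915200+0.899000+0.894500))/(1+1268/45333) = 2183/2500 ≈ 0.873200
step 6 [3y] zero: DF = P = 2067/2500 ≈ 0.826800
step 7 [3.5y] bond c/2=29/800: DF=(8052131/8000000 − 29/800·(0.951400+0.915200+0.899000+0.894500+0.873200+0.826800))/(1+29/800) = 3919/5000 ≈ 0.783800

1 1/2 4757/5000
2 1 572/625
3 3/2 899/1000
4 2 1789/2000
5 5/2 2183/2500
6 3 2067/2500
7 7/2 3919/5000
DF(3.5y) = 3919/5000 ≈ 0.783800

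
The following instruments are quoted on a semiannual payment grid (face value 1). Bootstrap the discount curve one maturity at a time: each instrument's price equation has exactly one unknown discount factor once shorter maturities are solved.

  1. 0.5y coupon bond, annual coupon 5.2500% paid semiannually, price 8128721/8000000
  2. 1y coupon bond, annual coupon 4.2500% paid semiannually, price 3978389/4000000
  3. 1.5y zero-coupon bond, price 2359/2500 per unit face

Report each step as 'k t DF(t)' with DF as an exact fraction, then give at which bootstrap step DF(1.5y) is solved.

1 1/2 9901/10000
2 1 9533/10000
3 3/2 2359/2500
DF(1.5y) is solved at step 3

step 1 [0.5y] bond c/2=21/800: DF=(8128721/8000000 − 21/800·(0))/(1+21/800) = 9901/10000 ≈ 0.990100
step 2 [1y] bond c/2=17/800: DF=(3978389/4000000 − 17/800·(0.990100))/(1+17/800) = 9533/10000 ≈ 0.953300
step 3 [1.5y] zero: DF = P = 2359/2500 ≈ 0.943600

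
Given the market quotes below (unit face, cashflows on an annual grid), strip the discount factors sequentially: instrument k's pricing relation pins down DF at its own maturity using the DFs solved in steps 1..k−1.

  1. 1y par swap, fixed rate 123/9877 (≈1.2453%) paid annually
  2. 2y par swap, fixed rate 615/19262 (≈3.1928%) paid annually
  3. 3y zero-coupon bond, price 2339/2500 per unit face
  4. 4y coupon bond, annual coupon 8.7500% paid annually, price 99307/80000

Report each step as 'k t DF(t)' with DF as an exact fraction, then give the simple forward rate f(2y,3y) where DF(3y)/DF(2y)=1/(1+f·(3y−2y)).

step 1 [1y] swap r/1=123/9877: DF=(1 − 123/9877·(0))/(1+123/9877) = 9877/10000 ≈ 0.987700
step 2 [2y] swap r/1=615/19262: DF=(1 − 615/19262·(0.987700))/(1+615/19262) = 1877/2000 ≈ 0.938500
step 3 [3y] zero: DF = P = 2339/2500 ≈ 0.935600
step 4 [4y] bond c/1=7/80: DF=(99307/80000 − 7/80·(0.987700+0.938500+0.935600))/(1+7/80) = 1139/1250 ≈ 0.911200

1 1 9877/10000
2 2 1877/2000
3 3 2339/2500
4 4 1139/1250
f(2y,3y) = ((1877/2000)/(2339/2500) − 1)/(1) = 29/9356 ≈ 0.3100%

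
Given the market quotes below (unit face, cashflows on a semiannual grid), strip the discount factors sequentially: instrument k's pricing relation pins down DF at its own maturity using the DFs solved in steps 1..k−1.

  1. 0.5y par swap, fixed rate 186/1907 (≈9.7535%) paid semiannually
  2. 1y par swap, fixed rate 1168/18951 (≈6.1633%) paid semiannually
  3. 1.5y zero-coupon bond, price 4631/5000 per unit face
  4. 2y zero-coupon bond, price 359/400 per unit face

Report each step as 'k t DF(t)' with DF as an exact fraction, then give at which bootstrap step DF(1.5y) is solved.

step 1 [0.5y] swap r/2=93/1907: DF=(1 − 93/1907·(0))/(1+93/1907) = 1907/2000 ≈ 0.953500
step 2 [1y] swap r/2=584/18951: DF=(1 − 584/18951·(0.953500))/(1+584/18951) = 1177/1250 ≈ 0.941600
step 3 [1.5y] zero: DF = P = 4631/5000 ≈ 0.926200
step 4 [2y] zero: DF = P = 359/400 ≈ 0.897500

1 1/2 1907/2000
2 1 1177/1250
3 3/2 4631/5000
4 2 359/400
DF(1.5y) is solved at step 3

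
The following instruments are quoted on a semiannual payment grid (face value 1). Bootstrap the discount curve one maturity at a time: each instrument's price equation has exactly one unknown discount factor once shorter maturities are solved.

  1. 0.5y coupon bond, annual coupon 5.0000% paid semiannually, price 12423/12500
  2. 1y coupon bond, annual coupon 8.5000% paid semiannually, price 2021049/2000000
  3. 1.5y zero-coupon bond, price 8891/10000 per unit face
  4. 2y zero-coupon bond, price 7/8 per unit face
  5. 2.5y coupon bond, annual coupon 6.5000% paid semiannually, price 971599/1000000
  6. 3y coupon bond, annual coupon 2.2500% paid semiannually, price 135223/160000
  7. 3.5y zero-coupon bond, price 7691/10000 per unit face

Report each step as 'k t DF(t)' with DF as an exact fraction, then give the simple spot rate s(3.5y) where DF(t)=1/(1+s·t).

step 1 [0.5y] bond c/2=1/40: DF=(12423/12500 − 1/40·(0))/(1+1/40) = 606/625 ≈ 0.969600
step 2 [1y] bond c/2=17/400: DF=(2021049/2000000 − 17/400·(0.969600))/(1+17/400) = 4649/5000 ≈ 0.929800
step 3 [1.5y] zero: DF = P = 8891/10000 ≈ 0.889100
step 4 [2y] zero: DF = P = 7/8 ≈ 0.875000
step 5 [2.5y] bond c/2=13/400: DF=(971599/1000000 − 13/400·(0.969600+0.929800+0.889100+0.875000))/(1+13/400) = 8257/10000 ≈ 0.825700
step 6 [3y] bond c/2=9/800: DF=(135223/160000 − 9/800·(0.969600+0.929800+0.889100+0.875000+0.825700))/(1+9/800) = 3929/5000 ≈ 0.785800
step 7 [3.5y] zero: DF = P = 7691/10000 ≈ 0.769100

1 1/2 606/625
2 1 4649/5000
3 3/2 8891/10000
4 2 7/8
5 5/2 8257/10000
6 3 3929/5000
7 7/2 7691/10000
s(3.5y) = (1/(7691/10000) − 1)/(7/2) = 4618/53837 ≈ 8.5777%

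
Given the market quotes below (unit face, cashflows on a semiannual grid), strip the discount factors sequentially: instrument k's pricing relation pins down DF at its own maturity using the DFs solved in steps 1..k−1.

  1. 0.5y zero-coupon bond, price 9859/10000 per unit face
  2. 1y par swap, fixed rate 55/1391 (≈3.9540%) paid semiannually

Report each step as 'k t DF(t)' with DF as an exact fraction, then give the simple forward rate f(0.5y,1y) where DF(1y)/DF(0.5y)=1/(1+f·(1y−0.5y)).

step 1 [0.5y] zero: DF = P = 9859/10000 ≈ 0.985900
step 2 [1y] swap r/2=55/2782: DF=(1 − 55/2782·(0.985900))/(1+55/2782) = 1923/2000 ≈ 0.961500

1 1/2 9859/10000
2 1 1923/2000
f(0.5y,1y) = ((9859/10000)/(1923/2000) − 1)/(1/2) = 488/9615 ≈ 5.0754%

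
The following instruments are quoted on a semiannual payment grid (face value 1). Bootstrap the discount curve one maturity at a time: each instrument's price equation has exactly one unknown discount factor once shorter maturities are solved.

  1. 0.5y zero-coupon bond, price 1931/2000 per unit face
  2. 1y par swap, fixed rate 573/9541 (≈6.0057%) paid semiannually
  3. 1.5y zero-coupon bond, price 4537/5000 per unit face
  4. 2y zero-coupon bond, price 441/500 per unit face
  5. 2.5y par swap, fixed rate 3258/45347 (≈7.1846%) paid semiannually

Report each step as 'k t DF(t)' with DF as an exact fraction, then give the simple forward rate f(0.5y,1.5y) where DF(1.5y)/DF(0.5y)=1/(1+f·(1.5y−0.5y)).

1 1/2 1931/2000
2 1 9427/10000
3 3/2 4537/5000
4 2 441/500
5 5/2 8371/10000
f(0.5y,1.5y) = ((1931/2000)/(4537/5000) − 1)/(1) = 581/9074 ≈ 6.4029%

step 1 [0.5y] zero: DF = P = 1931/2000 ≈ 0.965500
step 2 [1y] swap r/2=573/19082: DF=(1 − 573/19082·(0.965500))/(1+573/19082) = 9427/10000 ≈ 0.942700
step 3 [1.5y] zero: DF = P = 4537/5000 ≈ 0.907400
step 4 [2y] zero: DF = P = 441/500 ≈ 0.882000
step 5 [2.5y] swap r/2=1629/45347: DF=(1 − 1629/45347·(0.965500+0.942700+0.907400+0.882000))/(1+1629/45347) = 8371/10000 ≈ 0.837100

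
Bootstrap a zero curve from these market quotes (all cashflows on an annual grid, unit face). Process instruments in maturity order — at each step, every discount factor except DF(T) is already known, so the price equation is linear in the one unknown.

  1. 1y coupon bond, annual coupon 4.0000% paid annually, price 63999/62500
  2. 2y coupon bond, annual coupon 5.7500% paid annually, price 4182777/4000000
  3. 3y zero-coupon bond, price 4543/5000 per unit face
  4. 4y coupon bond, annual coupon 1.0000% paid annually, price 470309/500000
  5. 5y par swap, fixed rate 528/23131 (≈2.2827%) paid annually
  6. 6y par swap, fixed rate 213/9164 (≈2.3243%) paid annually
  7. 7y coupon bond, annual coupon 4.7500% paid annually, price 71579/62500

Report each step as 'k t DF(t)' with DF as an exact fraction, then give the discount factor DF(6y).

1 1 4923/5000
2 2 9353/10000
3 3 4543/5000
4 4 9033/10000
5 5 559/625
6 6 4361/5000
7 7 211/250
DF(6y) = 4361/5000 ≈ 0.872200

step 1 [1y] bond c/1=1/25: DF=(63999/62500 − 1/25·(0))/(1+1/25) = 4923/5000 ≈ 0.984600
step 2 [2y] bond c/1=23/400: DF=(4182777/4000000 − 23/400·(0.984600))/(1+23/400) = 9353/10000 ≈ 0.935300
step 3 [3y] zero: DF = P = 4543/5000 ≈ 0.908600
step 4 [4y] bond c/1=1/100: DF=(470309/500000 − 1/100·(0.984600+0.935300+0.908600))/(1+1/100) = 9033/10000 ≈ 0.903300
step 5 [5y] swap r/1=528/23131: DF=(1 − 528/23131·(0.984600+0.935300+0.908600+0.903300))/(1+528/23131) = 559/625 ≈ 0.894400
step 6 [6y] swap r/1=213/9164: DF=(1 − 213/9164·(0.984600+0.935300+0.908600+0.903300+0.894400))/(1+213/9164) = 4361/5000 ≈ 0.872200
step 7 [7y] bond c/1=19/400: DF=(71579/62500 − 19/400·(0.984600+0.935300+0.908600+0.903300+0.894400+0.872200))/(1+19/400) = 211/250 ≈ 0.844000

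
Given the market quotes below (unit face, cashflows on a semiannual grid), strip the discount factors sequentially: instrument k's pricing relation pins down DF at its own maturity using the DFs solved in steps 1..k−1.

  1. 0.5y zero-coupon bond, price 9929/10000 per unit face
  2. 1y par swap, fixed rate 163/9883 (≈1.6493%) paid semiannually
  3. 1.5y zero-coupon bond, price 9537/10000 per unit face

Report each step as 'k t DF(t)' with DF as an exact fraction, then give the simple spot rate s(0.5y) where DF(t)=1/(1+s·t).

1 1/2 9929/10000
2 1 9837/10000
3 3/2 9537/10000
s(0.5y) = (1/(9929/10000) − 1)/(1/2) = 142/9929 ≈ 1.4302%

step 1 [0.5y] zero: DF = P = 9929/10000 ≈ 0.992900
step 2 [1y] swap r/2=163/19766: DF=(1 − 163/19766·(0.992900))/(1+163/19766) = 9837/10000 ≈ 0.983700
step 3 [1.5y] zero: DF = P = 9537/10000 ≈ 0.953700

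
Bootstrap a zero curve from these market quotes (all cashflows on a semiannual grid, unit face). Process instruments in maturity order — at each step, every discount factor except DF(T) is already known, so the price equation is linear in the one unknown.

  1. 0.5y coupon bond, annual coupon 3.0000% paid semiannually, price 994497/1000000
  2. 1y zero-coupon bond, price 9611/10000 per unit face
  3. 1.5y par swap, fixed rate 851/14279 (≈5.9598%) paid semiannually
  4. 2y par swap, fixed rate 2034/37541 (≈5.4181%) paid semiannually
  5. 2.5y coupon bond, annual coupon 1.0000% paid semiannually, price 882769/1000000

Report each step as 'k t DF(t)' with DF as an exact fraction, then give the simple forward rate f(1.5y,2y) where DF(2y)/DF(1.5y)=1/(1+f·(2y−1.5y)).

1 1/2 4899/5000
2 1 9611/10000
3 3/2 9149/10000
4 2 8983/10000
5 5/2 8597/10000
f(1.5y,2y) = ((9149/10000)/(8983/10000) − 1)/(1/2) = 332/8983 ≈ 3.6959%

step 1 [0.5y] bond c/2=3/200: DF=(994497/1000000 − 3/200·(0))/(1+3/200) = 4899/5000 ≈ 0.979800
step 2 [1y] zero: DF = P = 9611/10000 ≈ 0.961100
step 3 [1.5y] swap r/2=851/28558: DF=(1 − 851/28558·(0.979800+0.961100))/(1+851/28558) = 9149/10000 ≈ 0.914900
step 4 [2y] swap r/2=1017/37541: DF=(1 − 1017/37541·(0.979800+0.961100+0.914900))/(1+1017/37541) = 8983/10000 ≈ 0.898300
step 5 [2.5y] bond c/2=1/200: DF=(882769/1000000 − 1/200·(0.979800+0.961100+0.914900+0.898300))/(1+1/200) = 8597/10000 ≈ 0.859700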